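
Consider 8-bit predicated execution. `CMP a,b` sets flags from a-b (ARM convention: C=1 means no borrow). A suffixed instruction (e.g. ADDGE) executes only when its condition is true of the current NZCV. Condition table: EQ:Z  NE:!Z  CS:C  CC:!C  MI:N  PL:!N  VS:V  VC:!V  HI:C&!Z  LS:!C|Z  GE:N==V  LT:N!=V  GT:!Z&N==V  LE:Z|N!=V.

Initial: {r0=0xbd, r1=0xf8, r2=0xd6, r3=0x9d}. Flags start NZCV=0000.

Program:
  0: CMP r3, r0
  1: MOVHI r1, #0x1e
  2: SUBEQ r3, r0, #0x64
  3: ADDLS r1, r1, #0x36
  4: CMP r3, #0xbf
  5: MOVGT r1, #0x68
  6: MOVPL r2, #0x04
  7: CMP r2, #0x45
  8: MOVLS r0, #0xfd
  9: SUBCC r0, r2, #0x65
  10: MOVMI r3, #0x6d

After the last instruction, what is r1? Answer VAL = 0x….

[0] flags=1000 → (cmp)
[1] flags=1000 HI?F → skip
[2] flags=1000 EQ?F → skip
[3] flags=1000 LS?T → r1=0x2e
[4] flags=1000 → (cmp)
[5] flags=1000 GT?F → skip
[6] flags=1000 PL?F → skip
[7] flags=1010 → (cmp)
[8] flags=1010 LS?F → skip
[9] flags=1010 CC?F → skip
[10] flags=1010 MI?T → r3=0x6d

VAL = 0x2e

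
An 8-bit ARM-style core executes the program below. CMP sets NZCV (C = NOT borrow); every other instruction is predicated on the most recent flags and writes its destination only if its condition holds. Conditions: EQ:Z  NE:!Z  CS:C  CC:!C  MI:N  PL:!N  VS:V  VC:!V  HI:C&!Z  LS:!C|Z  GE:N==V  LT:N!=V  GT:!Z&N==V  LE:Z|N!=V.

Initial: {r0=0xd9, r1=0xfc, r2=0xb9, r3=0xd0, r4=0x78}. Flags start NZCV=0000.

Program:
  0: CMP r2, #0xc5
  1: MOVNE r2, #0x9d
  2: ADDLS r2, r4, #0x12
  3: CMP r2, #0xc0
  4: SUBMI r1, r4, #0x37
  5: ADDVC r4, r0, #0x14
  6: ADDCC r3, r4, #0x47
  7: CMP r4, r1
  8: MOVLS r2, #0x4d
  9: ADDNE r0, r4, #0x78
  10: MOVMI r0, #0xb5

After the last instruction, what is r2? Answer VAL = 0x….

VAL = 0x8a

0: ✓ CMP  NZCV=1000
1: ✓ MOVNE  r2←0x9d
2: ✓ ADDLS  r2←0x8a
3: ✓ CMP  NZCV=1000
4: ✓ SUBMI  r1←0x41
5: ✓ ADDVC  r4←0xed
6: ✓ ADDCC  r3←0x34
7: ✓ CMP  NZCV=1010
8: · MOVLS
9: ✓ ADDNE  r0←0x65
10: ✓ MOVMI  r0←0xb5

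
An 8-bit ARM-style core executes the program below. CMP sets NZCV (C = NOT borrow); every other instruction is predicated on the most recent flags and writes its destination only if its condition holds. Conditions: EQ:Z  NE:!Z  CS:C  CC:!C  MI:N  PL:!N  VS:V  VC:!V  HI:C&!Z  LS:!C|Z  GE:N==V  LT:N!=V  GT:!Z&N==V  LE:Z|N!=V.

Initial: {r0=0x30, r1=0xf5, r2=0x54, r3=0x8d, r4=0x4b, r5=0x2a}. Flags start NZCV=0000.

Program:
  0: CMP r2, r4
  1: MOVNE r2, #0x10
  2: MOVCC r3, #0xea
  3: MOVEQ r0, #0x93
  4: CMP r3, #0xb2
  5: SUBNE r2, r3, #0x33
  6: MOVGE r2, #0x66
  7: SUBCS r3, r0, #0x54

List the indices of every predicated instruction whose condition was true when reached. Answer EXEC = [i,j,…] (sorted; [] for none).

EXEC = [1,5]

0: ✓ CMP  NZCV=0010
1: ✓ MOVNE  r2←0x10
2: · MOVCC
3: · MOVEQ
4: ✓ CMP  NZCV=1000
5: ✓ SUBNE  r2←0x5a
6: · MOVGE
7: · SUBCS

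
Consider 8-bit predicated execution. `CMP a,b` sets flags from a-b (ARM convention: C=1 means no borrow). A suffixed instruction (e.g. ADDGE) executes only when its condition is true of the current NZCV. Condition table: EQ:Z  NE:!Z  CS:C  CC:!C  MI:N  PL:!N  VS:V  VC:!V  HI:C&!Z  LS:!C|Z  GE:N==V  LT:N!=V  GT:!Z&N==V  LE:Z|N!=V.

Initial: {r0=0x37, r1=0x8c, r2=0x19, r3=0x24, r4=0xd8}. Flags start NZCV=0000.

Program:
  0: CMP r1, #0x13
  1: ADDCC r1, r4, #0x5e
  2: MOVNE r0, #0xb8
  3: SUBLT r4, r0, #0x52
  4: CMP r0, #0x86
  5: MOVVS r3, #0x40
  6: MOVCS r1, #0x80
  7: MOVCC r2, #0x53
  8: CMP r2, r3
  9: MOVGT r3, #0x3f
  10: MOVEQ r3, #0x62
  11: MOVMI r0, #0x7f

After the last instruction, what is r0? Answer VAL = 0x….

[0] flags=0011 → (cmp)
[1] flags=0011 CC?F → skip
[2] flags=0011 NE?T → r0=0xb8
[3] flags=0011 LT?T → r4=0x66
[4] flags=0010 → (cmp)
[5] flags=0010 VS?F → skip
[6] flags=0010 CS?T → r1=0x80
[7] flags=0010 CC?F → skip
[8] flags=1000 → (cmp)
[9] flags=1000 GT?F → skip
[10] flags=1000 EQ?F → skip
[11] flags=1000 MI?T → r0=0x7f

VAL = 0x7f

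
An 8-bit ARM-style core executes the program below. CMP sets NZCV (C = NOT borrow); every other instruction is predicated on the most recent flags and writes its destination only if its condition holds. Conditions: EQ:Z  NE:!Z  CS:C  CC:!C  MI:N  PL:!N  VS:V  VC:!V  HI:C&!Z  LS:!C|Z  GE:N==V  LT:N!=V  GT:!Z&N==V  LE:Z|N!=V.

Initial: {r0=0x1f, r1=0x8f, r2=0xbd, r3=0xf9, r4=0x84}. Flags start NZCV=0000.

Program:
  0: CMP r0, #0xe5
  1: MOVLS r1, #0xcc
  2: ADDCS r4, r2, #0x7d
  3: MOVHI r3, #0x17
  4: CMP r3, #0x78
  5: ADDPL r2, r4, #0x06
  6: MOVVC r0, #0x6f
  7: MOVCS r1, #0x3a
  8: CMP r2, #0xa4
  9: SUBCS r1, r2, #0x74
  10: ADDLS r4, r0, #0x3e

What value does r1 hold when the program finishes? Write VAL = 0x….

VAL = 0x49

[0] flags=0000 → (cmp)
[1] flags=0000 LS?T → r1=0xcc
[2] flags=0000 CS?F → skip
[3] flags=0000 HI?F → skip
[4] flags=1010 → (cmp)
[5] flags=1010 PL?F → skip
[6] flags=1010 VC?T → r0=0x6f
[7] flags=1010 CS?T → r1=0x3a
[8] flags=0010 → (cmp)
[9] flags=0010 CS?T → r1=0x49
[10] flags=0010 LS?F → skip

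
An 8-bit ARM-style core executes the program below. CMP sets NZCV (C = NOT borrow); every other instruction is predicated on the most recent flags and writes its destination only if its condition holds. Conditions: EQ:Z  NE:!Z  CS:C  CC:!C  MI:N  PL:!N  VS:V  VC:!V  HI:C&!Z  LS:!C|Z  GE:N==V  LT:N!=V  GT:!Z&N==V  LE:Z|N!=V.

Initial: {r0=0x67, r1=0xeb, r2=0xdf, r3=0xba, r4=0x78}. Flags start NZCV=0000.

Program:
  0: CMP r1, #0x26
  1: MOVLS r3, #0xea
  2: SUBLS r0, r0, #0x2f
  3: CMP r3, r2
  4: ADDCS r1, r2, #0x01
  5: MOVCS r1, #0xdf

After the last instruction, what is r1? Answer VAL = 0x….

VAL = 0xeb

0: ✓ CMP  NZCV=1010
1: · MOVLS
2: · SUBLS
3: ✓ CMP  NZCV=1000
4: · ADDCS
5: · MOVCS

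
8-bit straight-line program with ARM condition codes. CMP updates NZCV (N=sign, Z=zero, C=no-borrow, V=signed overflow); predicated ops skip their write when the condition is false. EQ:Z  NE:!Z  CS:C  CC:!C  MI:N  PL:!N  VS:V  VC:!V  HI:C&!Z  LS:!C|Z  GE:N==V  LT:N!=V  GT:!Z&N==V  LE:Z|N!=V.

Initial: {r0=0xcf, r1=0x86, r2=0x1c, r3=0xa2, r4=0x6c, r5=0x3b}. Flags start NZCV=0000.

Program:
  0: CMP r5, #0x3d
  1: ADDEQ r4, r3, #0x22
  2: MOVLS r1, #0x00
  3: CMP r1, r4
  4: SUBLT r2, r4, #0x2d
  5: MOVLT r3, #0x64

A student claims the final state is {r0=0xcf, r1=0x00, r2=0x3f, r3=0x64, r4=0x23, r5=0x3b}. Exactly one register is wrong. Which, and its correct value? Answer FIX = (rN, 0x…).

[0] flags=1000 → (cmp)
[1] flags=1000 EQ?F → skip
[2] flags=1000 LS?T → r1=0x00
[3] flags=1000 → (cmp)
[4] flags=1000 LT?T → r2=0x3f
[5] flags=1000 LT?T → r3=0x64

FIX = (r4, 0x6c)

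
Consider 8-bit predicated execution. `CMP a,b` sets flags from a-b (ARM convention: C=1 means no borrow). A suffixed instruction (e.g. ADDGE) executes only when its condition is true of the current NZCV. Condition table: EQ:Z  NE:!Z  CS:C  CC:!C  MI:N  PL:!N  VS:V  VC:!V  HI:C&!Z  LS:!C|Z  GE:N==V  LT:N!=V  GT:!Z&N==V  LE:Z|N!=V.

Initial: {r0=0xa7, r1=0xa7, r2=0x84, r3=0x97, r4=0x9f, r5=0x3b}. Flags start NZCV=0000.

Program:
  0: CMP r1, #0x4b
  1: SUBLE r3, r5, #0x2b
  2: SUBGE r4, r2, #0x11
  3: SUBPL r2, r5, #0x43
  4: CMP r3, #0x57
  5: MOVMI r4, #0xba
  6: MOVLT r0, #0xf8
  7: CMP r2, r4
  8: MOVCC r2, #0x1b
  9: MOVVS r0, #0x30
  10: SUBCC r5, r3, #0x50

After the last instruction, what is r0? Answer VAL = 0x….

VAL = 0xf8

[0] flags=0011 → (cmp)
[1] flags=0011 LE?T → r3=0x10
[2] flags=0011 GE?F → skip
[3] flags=0011 PL?T → r2=0xf8
[4] flags=1000 → (cmp)
[5] flags=1000 MI?T → r4=0xba
[6] flags=1000 LT?T → r0=0xf8
[7] flags=0010 → (cmp)
[8] flags=0010 CC?F → skip
[9] flags=0010 VS?F → skip
[10] flags=0010 CC?F → skip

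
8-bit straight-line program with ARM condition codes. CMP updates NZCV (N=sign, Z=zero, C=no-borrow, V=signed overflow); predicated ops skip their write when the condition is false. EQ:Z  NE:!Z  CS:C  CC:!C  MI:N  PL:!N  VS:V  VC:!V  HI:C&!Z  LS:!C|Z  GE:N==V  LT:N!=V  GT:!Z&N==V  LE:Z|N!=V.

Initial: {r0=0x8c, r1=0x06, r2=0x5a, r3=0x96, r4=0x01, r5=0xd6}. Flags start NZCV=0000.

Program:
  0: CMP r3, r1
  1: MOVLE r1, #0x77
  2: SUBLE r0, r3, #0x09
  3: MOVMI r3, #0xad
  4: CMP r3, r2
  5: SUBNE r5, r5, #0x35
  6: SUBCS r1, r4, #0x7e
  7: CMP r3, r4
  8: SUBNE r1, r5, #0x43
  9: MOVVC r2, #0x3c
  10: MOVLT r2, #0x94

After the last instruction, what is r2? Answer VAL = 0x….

0: ✓ CMP  NZCV=1010
1: ✓ MOVLE  r1←0x77
2: ✓ SUBLE  r0←0x8d
3: ✓ MOVMI  r3←0xad
4: ✓ CMP  NZCV=0011
5: ✓ SUBNE  r5←0xa1
6: ✓ SUBCS  r1←0x83
7: ✓ CMP  NZCV=1010
8: ✓ SUBNE  r1←0x5e
9: ✓ MOVVC  r2←0x3c
10: ✓ MOVLT  r2←0x94

VAL = 0x94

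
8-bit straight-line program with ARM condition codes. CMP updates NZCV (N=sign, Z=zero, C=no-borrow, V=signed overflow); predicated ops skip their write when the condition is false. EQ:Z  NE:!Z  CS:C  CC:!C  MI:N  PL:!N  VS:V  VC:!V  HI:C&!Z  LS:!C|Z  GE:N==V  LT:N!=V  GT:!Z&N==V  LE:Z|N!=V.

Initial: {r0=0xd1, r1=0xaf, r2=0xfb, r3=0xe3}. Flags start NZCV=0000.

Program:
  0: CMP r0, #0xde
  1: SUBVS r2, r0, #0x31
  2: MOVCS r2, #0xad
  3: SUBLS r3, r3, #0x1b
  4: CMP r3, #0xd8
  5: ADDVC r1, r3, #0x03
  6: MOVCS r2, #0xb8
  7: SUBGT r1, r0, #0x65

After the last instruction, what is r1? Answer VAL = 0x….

VAL = 0xcb

0: ✓ CMP  NZCV=1000
1: · SUBVS
2: · MOVCS
3: ✓ SUBLS  r3←0xc8
4: ✓ CMP  NZCV=1000
5: ✓ ADDVC  r1←0xcb
6: · MOVCS
7: · SUBGT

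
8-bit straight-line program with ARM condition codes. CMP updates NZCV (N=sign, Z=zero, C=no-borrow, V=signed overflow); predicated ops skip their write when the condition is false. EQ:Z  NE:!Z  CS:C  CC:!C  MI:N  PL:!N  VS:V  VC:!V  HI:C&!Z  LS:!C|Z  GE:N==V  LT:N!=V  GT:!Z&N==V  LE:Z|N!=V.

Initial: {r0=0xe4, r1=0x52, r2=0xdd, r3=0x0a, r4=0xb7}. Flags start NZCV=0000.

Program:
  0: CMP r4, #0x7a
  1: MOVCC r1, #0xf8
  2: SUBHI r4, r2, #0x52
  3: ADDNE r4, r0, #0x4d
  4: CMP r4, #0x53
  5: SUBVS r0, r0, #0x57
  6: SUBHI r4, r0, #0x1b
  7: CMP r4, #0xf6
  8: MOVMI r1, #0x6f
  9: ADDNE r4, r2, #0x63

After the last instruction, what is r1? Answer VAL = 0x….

0: ✓ CMP  NZCV=0011
1: · MOVCC
2: ✓ SUBHI  r4←0x8b
3: ✓ ADDNE  r4←0x31
4: ✓ CMP  NZCV=1000
5: · SUBVS
6: · SUBHI
7: ✓ CMP  NZCV=0000
8: · MOVMI
9: ✓ ADDNE  r4←0x40

VAL = 0x52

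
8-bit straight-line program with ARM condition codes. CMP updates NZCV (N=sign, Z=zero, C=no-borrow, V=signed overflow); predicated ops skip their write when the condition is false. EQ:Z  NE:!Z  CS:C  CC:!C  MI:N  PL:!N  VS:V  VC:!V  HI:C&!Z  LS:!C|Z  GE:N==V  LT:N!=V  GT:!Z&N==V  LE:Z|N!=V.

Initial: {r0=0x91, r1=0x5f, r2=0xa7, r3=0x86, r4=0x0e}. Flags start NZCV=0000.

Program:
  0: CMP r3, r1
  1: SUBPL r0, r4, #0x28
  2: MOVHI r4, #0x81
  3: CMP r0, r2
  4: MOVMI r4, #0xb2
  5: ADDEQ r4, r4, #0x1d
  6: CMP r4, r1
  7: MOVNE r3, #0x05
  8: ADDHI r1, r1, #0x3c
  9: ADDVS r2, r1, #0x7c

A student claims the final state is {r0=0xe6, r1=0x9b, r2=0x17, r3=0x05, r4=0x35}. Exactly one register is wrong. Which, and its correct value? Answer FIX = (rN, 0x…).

FIX = (r4, 0x81)

0: ✓ CMP  NZCV=0011
1: ✓ SUBPL  r0←0xe6
2: ✓ MOVHI  r4←0x81
3: ✓ CMP  NZCV=0010
4: · MOVMI
5: · ADDEQ
6: ✓ CMP  NZCV=0011
7: ✓ MOVNE  r3←0x05
8: ✓ ADDHI  r1←0x9b
9: ✓ ADDVS  r2←0x17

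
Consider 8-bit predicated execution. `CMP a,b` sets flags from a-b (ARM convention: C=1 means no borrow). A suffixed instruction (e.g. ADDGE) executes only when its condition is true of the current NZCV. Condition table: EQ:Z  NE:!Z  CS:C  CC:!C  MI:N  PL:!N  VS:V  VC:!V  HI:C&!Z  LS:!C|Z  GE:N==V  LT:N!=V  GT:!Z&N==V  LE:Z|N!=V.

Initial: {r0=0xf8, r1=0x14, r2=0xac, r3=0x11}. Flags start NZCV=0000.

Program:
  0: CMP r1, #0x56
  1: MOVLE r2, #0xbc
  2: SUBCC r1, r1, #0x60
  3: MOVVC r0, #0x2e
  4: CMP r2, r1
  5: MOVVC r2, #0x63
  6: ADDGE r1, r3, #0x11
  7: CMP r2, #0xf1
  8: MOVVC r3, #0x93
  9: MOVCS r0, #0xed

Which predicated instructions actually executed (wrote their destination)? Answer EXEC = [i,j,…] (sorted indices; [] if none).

EXEC = [1,2,3,5,6,8]

[0] flags=1000 → (cmp)
[1] flags=1000 LE?T → r2=0xbc
[2] flags=1000 CC?T → r1=0xb4
[3] flags=1000 VC?T → r0=0x2e
[4] flags=0010 → (cmp)
[5] flags=0010 VC?T → r2=0x63
[6] flags=0010 GE?T → r1=0x22
[7] flags=0000 → (cmp)
[8] flags=0000 VC?T → r3=0x93
[9] flags=0000 CS?F → skip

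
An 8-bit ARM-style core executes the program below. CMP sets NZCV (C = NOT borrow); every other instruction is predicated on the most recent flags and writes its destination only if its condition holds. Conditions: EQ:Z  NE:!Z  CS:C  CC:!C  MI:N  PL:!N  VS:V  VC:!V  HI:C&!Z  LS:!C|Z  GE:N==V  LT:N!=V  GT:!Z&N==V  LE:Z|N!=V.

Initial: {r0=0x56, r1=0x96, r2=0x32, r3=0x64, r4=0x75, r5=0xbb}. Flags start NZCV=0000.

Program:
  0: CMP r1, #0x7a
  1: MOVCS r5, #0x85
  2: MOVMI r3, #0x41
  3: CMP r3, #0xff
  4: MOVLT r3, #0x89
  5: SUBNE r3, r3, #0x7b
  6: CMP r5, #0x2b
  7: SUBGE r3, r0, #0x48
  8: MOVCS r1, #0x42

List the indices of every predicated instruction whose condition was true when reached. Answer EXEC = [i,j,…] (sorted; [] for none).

EXEC = [1,5,8]

[0] flags=0011 → (cmp)
[1] flags=0011 CS?T → r5=0x85
[2] flags=0011 MI?F → skip
[3] flags=0000 → (cmp)
[4] flags=0000 LT?F → skip
[5] flags=0000 NE?T → r3=0xe9
[6] flags=0011 → (cmp)
[7] flags=0011 GE?F → skip
[8] flags=0011 CS?T → r1=0x42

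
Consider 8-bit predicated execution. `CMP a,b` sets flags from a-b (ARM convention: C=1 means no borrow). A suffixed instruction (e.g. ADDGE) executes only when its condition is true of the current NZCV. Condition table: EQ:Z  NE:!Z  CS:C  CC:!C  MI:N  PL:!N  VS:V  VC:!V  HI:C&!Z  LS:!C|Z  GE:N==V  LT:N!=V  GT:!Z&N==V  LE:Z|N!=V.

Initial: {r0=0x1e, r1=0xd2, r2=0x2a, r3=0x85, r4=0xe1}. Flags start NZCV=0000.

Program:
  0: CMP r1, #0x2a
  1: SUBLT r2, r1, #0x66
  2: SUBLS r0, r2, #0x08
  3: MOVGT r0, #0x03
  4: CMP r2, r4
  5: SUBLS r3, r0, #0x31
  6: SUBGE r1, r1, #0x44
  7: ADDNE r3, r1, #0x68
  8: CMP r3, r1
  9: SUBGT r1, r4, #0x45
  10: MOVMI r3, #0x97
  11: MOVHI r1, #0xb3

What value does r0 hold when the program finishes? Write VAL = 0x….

0: ✓ CMP  NZCV=1010
1: ✓ SUBLT  r2←0x6c
2: · SUBLS
3: · MOVGT
4: ✓ CMP  NZCV=1001
5: ✓ SUBLS  r3←0xed
6: ✓ SUBGE  r1←0x8e
7: ✓ ADDNE  r3←0xf6
8: ✓ CMP  NZCV=0010
9: ✓ SUBGT  r1←0x9c
10: · MOVMI
11: ✓ MOVHI  r1←0xb3

VAL = 0x1e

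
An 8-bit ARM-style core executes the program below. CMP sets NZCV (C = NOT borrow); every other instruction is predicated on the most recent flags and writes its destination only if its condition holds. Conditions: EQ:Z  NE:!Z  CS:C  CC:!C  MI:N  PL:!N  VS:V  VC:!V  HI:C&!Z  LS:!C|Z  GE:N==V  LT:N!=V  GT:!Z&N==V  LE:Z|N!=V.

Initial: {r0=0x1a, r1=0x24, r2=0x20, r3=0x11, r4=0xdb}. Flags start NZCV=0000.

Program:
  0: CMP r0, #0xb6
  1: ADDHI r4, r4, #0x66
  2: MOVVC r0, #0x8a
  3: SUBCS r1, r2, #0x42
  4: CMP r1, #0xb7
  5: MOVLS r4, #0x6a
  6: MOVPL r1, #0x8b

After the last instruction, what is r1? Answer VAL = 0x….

VAL = 0x8b

0: ✓ CMP  NZCV=0000
1: · ADDHI
2: ✓ MOVVC  r0←0x8a
3: · SUBCS
4: ✓ CMP  NZCV=0000
5: ✓ MOVLS  r4←0x6a
6: ✓ MOVPL  r1←0x8b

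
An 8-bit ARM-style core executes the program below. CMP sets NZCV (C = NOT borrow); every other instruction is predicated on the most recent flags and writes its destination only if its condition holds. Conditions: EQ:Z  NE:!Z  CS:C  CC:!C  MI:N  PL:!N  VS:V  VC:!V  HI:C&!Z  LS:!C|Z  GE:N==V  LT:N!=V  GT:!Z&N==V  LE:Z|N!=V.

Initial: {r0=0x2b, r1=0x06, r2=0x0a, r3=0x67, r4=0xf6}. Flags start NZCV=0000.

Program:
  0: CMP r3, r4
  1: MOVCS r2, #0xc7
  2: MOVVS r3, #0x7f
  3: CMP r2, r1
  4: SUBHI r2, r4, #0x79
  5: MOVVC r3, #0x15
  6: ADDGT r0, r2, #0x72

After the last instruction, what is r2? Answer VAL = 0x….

0: ✓ CMP  NZCV=0000
1: · MOVCS
2: · MOVVS
3: ✓ CMP  NZCV=0010
4: ✓ SUBHI  r2←0x7d
5: ✓ MOVVC  r3←0x15
6: ✓ ADDGT  r0←0xef

VAL = 0x7d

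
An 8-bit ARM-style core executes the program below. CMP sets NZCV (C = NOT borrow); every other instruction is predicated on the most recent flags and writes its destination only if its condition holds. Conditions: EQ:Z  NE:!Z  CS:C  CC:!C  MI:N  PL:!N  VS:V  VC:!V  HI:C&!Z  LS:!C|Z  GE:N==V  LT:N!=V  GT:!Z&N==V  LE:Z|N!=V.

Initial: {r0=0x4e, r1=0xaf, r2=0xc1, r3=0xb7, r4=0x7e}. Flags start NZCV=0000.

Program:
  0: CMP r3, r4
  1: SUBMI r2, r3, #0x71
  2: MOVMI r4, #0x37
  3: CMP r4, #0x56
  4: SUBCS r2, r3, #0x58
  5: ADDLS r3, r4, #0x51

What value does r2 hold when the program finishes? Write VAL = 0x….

VAL = 0x5f

0: ✓ CMP  NZCV=0011
1: · SUBMI
2: · MOVMI
3: ✓ CMP  NZCV=0010
4: ✓ SUBCS  r2←0x5f
5: · ADDLS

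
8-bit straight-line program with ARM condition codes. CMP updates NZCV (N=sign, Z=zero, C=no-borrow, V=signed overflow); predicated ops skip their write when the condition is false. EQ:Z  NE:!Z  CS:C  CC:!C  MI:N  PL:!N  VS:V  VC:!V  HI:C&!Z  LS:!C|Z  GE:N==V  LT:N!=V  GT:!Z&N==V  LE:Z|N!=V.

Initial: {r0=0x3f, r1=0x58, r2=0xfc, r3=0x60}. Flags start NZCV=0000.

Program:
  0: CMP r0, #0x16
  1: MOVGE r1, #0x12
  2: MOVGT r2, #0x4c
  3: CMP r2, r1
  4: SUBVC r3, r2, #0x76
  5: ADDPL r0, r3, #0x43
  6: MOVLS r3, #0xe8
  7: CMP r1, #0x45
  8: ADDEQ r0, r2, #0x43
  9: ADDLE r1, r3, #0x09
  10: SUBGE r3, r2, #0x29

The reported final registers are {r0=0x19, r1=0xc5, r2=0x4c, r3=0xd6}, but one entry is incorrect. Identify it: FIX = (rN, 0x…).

FIX = (r1, 0xdf)

[0] flags=0010 → (cmp)
[1] flags=0010 GE?T → r1=0x12
[2] flags=0010 GT?T → r2=0x4c
[3] flags=0010 → (cmp)
[4] flags=0010 VC?T → r3=0xd6
[5] flags=0010 PL?T → r0=0x19
[6] flags=0010 LS?F → skip
[7] flags=1000 → (cmp)
[8] flags=1000 EQ?F → skip
[9] flags=1000 LE?T → r1=0xdf
[10] flags=1000 GE?F → skip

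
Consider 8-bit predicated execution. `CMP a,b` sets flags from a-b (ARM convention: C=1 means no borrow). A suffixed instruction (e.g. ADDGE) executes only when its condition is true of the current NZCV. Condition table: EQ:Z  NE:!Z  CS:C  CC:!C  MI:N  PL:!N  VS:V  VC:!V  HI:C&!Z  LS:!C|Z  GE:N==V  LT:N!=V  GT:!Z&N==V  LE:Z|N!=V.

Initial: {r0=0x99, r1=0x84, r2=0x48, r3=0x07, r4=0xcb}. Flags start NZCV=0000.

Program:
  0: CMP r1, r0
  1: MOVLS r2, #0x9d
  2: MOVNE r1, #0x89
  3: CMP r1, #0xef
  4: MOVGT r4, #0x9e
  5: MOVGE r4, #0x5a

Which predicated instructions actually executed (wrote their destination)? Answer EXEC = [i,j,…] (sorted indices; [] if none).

EXEC = [1,2]

0: ✓ CMP  NZCV=1000
1: ✓ MOVLS  r2←0x9d
2: ✓ MOVNE  r1←0x89
3: ✓ CMP  NZCV=1000
4: · MOVGT
5: · MOVGE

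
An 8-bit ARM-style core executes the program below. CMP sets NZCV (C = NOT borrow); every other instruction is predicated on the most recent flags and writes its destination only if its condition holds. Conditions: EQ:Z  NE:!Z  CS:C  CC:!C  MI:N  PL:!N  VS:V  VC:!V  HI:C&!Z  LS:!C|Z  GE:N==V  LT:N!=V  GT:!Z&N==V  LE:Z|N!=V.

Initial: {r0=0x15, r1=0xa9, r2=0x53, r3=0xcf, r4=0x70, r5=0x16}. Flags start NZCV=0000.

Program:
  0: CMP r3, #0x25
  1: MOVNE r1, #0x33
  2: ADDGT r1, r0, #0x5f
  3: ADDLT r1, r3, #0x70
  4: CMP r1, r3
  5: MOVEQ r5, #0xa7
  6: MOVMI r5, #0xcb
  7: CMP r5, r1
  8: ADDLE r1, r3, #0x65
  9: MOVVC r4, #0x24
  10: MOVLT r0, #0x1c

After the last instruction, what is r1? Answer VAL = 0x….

[0] flags=1010 → (cmp)
[1] flags=1010 NE?T → r1=0x33
[2] flags=1010 GT?F → skip
[3] flags=1010 LT?T → r1=0x3f
[4] flags=0000 → (cmp)
[5] flags=0000 EQ?F → skip
[6] flags=0000 MI?F → skip
[7] flags=1000 → (cmp)
[8] flags=1000 LE?T → r1=0x34
[9] flags=1000 VC?T → r4=0x24
[10] flags=1000 LT?T → r0=0x1c

VAL = 0x34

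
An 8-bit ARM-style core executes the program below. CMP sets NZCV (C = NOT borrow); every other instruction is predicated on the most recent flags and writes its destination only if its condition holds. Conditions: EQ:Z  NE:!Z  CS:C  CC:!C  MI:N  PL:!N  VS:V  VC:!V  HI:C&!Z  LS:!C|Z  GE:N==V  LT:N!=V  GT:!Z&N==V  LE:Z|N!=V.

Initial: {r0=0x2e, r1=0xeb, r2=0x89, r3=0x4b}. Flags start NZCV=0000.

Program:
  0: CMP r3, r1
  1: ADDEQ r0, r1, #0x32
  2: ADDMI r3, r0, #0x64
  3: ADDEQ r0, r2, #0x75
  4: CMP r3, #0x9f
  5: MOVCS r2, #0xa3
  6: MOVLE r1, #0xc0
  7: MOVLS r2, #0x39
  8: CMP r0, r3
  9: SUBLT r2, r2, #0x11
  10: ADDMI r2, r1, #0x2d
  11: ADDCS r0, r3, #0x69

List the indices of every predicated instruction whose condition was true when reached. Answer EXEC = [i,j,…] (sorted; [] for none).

EXEC = [7,9,10]

0: ✓ CMP  NZCV=0000
1: · ADDEQ
2: · ADDMI
3: · ADDEQ
4: ✓ CMP  NZCV=1001
5: · MOVCS
6: · MOVLE
7: ✓ MOVLS  r2←0x39
8: ✓ CMP  NZCV=1000
9: ✓ SUBLT  r2←0x28
10: ✓ ADDMI  r2←0x18
11: · ADDCS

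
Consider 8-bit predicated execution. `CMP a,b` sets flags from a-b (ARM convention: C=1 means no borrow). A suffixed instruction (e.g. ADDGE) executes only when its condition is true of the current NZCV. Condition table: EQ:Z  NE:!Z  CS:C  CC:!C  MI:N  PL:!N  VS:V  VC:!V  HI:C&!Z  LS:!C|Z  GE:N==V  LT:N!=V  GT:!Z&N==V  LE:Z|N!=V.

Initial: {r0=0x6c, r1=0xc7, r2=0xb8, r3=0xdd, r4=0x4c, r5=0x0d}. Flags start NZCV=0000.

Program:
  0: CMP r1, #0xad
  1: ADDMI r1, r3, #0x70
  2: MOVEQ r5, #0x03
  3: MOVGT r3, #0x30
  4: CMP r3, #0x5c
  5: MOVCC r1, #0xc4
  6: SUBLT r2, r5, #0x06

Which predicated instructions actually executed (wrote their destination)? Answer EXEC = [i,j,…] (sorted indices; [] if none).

EXEC = [3,5,6]

0: ✓ CMP  NZCV=0010
1: · ADDMI
2: · MOVEQ
3: ✓ MOVGT  r3←0x30
4: ✓ CMP  NZCV=1000
5: ✓ MOVCC  r1←0xc4
6: ✓ SUBLT  r2←0x07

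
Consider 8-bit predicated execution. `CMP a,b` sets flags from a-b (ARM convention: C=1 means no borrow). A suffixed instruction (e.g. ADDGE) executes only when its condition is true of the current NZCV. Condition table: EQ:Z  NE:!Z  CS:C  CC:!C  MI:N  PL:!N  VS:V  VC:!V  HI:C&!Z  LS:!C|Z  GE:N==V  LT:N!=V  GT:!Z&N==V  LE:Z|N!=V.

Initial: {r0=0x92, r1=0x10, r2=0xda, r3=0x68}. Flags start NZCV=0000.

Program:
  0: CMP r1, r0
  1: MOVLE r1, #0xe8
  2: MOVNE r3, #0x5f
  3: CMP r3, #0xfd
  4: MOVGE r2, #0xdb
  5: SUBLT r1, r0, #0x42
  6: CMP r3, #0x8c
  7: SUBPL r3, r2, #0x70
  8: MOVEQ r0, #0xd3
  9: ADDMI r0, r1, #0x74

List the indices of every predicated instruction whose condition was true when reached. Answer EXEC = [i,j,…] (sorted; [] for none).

EXEC = [2,4,9]

0: ✓ CMP  NZCV=0000
1: · MOVLE
2: ✓ MOVNE  r3←0x5f
3: ✓ CMP  NZCV=0000
4: ✓ MOVGE  r2←0xdb
5: · SUBLT
6: ✓ CMP  NZCV=1001
7: · SUBPL
8: · MOVEQ
9: ✓ ADDMI  r0←0x84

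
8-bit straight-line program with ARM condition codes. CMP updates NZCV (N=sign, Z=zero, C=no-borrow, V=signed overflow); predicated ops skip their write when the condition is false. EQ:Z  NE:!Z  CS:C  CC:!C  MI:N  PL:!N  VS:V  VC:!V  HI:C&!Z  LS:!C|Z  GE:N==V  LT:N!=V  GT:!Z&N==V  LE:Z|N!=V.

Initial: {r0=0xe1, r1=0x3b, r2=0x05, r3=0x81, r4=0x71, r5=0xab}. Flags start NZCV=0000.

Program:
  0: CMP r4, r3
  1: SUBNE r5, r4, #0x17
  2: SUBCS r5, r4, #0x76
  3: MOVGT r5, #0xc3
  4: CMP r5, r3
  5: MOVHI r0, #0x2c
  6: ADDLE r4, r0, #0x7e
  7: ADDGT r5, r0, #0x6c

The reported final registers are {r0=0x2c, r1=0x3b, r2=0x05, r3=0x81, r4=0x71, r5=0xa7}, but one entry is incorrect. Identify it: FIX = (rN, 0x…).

0: ✓ CMP  NZCV=1001
1: ✓ SUBNE  r5←0x5a
2: · SUBCS
3: ✓ MOVGT  r5←0xc3
4: ✓ CMP  NZCV=0010
5: ✓ MOVHI  r0←0x2c
6: · ADDLE
7: ✓ ADDGT  r5←0x98

FIX = (r5, 0x98)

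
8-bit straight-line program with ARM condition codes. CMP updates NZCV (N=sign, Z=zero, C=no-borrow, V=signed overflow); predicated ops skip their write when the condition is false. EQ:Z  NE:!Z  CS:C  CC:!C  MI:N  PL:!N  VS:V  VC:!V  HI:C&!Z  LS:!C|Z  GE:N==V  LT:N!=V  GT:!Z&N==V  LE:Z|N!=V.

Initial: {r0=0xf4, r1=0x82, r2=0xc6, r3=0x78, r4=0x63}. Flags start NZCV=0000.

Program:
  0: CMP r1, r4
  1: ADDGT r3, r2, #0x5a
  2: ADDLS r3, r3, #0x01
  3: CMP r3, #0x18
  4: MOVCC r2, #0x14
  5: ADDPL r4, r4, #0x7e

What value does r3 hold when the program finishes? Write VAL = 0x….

[0] flags=0011 → (cmp)
[1] flags=0011 GT?F → skip
[2] flags=0011 LS?F → skip
[3] flags=0010 → (cmp)
[4] flags=0010 CC?F → skip
[5] flags=0010 PL?T → r4=0xe1

VAL = 0x78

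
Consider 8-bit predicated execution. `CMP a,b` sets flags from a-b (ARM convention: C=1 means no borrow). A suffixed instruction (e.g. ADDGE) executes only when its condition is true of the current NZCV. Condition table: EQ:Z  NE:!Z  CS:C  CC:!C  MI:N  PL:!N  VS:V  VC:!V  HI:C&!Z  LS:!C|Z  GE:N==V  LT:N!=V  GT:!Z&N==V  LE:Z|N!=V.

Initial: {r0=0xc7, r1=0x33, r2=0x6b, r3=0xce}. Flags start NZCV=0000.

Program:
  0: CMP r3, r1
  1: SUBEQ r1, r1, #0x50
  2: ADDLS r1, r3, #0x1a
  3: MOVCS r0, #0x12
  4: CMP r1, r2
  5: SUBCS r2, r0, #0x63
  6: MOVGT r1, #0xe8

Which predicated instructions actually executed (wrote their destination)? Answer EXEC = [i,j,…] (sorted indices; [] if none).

[0] flags=1010 → (cmp)
[1] flags=1010 EQ?F → skip
[2] flags=1010 LS?F → skip
[3] flags=1010 CS?T → r0=0x12
[4] flags=1000 → (cmp)
[5] flags=1000 CS?F → skip
[6] flags=1000 GT?F → skip

EXEC = [3]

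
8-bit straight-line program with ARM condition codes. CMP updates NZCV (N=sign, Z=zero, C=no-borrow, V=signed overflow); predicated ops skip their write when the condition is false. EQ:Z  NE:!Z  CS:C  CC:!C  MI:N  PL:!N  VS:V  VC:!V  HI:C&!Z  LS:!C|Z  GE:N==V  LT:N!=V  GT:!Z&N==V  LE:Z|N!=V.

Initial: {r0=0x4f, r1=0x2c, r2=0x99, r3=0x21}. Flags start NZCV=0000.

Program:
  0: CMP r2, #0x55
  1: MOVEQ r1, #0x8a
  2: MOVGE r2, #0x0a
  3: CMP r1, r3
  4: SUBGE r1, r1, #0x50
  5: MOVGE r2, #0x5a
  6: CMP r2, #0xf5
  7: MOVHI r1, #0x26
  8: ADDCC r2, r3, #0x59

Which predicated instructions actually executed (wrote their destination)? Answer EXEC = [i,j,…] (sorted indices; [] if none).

0: ✓ CMP  NZCV=0011
1: · MOVEQ
2: · MOVGE
3: ✓ CMP  NZCV=0010
4: ✓ SUBGE  r1←0xdc
5: ✓ MOVGE  r2←0x5a
6: ✓ CMP  NZCV=0000
7: · MOVHI
8: ✓ ADDCC  r2←0x7a

EXEC = [4,5,8]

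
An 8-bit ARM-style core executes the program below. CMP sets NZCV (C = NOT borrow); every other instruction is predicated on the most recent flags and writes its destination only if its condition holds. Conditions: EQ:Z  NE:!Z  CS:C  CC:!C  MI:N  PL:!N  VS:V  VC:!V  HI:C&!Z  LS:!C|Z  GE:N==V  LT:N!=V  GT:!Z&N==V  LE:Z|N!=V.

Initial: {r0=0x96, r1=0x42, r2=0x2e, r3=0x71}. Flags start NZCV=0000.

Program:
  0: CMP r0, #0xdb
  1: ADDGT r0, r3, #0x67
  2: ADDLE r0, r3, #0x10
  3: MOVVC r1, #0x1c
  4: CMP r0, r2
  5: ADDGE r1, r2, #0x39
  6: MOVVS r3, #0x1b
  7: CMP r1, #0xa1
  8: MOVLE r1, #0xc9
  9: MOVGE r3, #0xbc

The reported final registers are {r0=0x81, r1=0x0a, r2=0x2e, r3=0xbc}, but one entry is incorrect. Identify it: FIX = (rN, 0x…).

0: ✓ CMP  NZCV=1000
1: · ADDGT
2: ✓ ADDLE  r0←0x81
3: ✓ MOVVC  r1←0x1c
4: ✓ CMP  NZCV=0011
5: · ADDGE
6: ✓ MOVVS  r3←0x1b
7: ✓ CMP  NZCV=0000
8: · MOVLE
9: ✓ MOVGE  r3←0xbc

FIX = (r1, 0x1c)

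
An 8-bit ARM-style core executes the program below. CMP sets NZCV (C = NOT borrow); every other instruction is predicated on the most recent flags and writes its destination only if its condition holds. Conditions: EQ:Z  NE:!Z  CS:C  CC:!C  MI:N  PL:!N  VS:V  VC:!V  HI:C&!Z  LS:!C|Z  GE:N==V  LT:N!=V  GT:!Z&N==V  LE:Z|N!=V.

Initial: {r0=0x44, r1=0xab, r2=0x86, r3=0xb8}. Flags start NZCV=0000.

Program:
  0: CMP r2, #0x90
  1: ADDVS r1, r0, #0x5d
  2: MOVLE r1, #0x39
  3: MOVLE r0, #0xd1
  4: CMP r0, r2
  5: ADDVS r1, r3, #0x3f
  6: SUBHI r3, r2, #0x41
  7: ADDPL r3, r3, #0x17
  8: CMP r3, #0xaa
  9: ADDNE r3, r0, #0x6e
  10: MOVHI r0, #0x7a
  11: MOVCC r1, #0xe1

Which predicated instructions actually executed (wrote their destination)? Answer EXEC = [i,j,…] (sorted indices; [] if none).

EXEC = [2,3,6,7,9,11]

[0] flags=1000 → (cmp)
[1] flags=1000 VS?F → skip
[2] flags=1000 LE?T → r1=0x39
[3] flags=1000 LE?T → r0=0xd1
[4] flags=0010 → (cmp)
[5] flags=0010 VS?F → skip
[6] flags=0010 HI?T → r3=0x45
[7] flags=0010 PL?T → r3=0x5c
[8] flags=1001 → (cmp)
[9] flags=1001 NE?T → r3=0x3f
[10] flags=1001 HI?F → skip
[11] flags=1001 CC?T → r1=0xe1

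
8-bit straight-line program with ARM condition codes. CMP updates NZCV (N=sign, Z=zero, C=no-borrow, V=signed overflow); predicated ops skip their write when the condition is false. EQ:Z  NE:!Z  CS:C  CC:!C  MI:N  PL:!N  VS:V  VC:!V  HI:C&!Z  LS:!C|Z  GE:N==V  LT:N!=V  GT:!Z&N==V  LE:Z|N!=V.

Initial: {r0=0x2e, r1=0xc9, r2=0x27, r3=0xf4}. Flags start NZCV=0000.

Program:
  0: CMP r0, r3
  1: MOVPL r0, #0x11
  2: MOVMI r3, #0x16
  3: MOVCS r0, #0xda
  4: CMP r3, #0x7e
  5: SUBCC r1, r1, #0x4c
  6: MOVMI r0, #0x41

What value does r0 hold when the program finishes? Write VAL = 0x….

VAL = 0x11

0: ✓ CMP  NZCV=0000
1: ✓ MOVPL  r0←0x11
2: · MOVMI
3: · MOVCS
4: ✓ CMP  NZCV=0011
5: · SUBCC
6: · MOVMI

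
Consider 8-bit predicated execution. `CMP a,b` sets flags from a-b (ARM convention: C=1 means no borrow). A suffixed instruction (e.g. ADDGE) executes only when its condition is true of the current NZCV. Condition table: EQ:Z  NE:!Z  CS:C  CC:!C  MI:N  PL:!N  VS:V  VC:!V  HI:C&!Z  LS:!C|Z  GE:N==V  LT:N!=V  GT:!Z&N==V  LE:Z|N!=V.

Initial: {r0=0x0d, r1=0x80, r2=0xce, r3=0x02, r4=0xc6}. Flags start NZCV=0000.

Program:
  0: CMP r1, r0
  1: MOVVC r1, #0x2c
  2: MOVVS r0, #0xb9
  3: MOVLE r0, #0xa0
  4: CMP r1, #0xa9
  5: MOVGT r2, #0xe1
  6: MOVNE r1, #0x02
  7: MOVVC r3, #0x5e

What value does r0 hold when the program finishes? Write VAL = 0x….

VAL = 0xa0

[0] flags=0011 → (cmp)
[1] flags=0011 VC?F → skip
[2] flags=0011 VS?T → r0=0xb9
[3] flags=0011 LE?T → r0=0xa0
[4] flags=1000 → (cmp)
[5] flags=1000 GT?F → skip
[6] flags=1000 NE?T → r1=0x02
[7] flags=1000 VC?T → r3=0x5e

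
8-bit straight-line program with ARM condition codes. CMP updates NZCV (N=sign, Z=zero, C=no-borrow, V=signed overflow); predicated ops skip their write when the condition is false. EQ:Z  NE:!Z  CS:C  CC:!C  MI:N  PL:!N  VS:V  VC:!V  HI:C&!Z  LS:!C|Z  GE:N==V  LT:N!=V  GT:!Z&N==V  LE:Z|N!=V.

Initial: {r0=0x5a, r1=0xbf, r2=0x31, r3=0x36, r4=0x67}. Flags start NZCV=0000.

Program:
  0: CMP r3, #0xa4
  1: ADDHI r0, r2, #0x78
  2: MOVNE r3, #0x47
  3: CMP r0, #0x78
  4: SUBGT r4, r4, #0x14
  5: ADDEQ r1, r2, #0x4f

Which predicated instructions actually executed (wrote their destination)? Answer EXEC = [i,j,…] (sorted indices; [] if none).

EXEC = [2]

[0] flags=1001 → (cmp)
[1] flags=1001 HI?F → skip
[2] flags=1001 NE?T → r3=0x47
[3] flags=1000 → (cmp)
[4] flags=1000 GT?F → skip
[5] flags=1000 EQ?F → skip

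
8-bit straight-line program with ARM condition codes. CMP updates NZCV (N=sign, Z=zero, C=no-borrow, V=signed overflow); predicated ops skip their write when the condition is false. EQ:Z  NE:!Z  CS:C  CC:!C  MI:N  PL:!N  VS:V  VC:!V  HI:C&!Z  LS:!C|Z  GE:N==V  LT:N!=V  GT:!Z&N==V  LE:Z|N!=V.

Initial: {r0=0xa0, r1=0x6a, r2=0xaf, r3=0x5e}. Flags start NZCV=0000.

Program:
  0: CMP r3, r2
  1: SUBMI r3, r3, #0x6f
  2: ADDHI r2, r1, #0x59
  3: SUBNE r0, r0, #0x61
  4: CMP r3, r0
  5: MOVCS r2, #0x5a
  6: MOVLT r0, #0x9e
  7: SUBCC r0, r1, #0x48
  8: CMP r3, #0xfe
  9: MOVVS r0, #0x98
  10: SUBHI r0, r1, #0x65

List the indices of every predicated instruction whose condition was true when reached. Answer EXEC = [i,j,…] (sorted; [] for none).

0: ✓ CMP  NZCV=1001
1: ✓ SUBMI  r3←0xef
2: · ADDHI
3: ✓ SUBNE  r0←0x3f
4: ✓ CMP  NZCV=1010
5: ✓ MOVCS  r2←0x5a
6: ✓ MOVLT  r0←0x9e
7: · SUBCC
8: ✓ CMP  NZCV=1000
9: · MOVVS
10: · SUBHI

EXEC = [1,3,5,6]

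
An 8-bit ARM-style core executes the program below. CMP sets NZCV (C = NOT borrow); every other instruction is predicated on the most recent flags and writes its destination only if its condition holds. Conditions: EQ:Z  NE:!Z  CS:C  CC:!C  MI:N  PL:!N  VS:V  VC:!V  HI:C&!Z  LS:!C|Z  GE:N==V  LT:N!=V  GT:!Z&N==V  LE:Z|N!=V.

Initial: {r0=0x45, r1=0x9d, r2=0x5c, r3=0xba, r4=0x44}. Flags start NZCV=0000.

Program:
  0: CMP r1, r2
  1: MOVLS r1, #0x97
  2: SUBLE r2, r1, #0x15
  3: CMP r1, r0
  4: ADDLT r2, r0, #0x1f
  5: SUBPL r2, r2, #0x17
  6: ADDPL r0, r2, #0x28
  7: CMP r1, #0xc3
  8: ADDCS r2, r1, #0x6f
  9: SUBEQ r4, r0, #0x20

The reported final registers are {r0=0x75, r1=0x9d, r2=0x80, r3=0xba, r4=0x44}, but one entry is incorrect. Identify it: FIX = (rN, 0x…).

0: ✓ CMP  NZCV=0011
1: · MOVLS
2: ✓ SUBLE  r2←0x88
3: ✓ CMP  NZCV=0011
4: ✓ ADDLT  r2←0x64
5: ✓ SUBPL  r2←0x4d
6: ✓ ADDPL  r0←0x75
7: ✓ CMP  NZCV=1000
8: · ADDCS
9: · SUBEQ

FIX = (r2, 0x4d)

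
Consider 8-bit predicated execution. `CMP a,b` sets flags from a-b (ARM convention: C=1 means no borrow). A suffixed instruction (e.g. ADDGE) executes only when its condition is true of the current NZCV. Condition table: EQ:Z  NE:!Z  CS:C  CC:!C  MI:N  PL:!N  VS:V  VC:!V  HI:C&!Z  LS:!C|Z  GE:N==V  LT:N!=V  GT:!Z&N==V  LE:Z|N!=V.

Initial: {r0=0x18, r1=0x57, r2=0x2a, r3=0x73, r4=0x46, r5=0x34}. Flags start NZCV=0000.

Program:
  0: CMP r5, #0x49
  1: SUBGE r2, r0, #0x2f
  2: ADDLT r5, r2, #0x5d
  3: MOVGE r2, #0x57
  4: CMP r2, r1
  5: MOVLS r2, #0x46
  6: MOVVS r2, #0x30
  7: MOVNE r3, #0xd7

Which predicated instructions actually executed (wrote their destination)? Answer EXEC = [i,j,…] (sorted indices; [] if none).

[0] flags=1000 → (cmp)
[1] flags=1000 GE?F → skip
[2] flags=1000 LT?T → r5=0x87
[3] flags=1000 GE?F → skip
[4] flags=1000 → (cmp)
[5] flags=1000 LS?T → r2=0x46
[6] flags=1000 VS?F → skip
[7] flags=1000 NE?T → r3=0xd7

EXEC = [2,5,7]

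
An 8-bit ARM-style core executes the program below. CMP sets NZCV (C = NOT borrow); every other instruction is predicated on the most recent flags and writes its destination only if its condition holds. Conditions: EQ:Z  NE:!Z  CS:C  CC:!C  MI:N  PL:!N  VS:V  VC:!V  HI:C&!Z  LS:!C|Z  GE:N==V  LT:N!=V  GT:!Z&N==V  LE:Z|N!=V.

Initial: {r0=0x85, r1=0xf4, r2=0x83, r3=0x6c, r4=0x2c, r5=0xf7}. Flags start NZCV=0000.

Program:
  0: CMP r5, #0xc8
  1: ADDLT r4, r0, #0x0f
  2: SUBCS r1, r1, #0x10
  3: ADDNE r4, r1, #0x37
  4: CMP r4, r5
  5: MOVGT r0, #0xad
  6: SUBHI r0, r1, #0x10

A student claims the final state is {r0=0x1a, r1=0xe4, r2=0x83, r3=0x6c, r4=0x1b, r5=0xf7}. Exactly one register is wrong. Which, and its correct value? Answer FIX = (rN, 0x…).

FIX = (r0, 0xad)

[0] flags=0010 → (cmp)
[1] flags=0010 LT?F → skip
[2] flags=0010 CS?T → r1=0xe4
[3] flags=0010 NE?T → r4=0x1b
[4] flags=0000 → (cmp)
[5] flags=0000 GT?T → r0=0xad
[6] flags=0000 HI?F → skip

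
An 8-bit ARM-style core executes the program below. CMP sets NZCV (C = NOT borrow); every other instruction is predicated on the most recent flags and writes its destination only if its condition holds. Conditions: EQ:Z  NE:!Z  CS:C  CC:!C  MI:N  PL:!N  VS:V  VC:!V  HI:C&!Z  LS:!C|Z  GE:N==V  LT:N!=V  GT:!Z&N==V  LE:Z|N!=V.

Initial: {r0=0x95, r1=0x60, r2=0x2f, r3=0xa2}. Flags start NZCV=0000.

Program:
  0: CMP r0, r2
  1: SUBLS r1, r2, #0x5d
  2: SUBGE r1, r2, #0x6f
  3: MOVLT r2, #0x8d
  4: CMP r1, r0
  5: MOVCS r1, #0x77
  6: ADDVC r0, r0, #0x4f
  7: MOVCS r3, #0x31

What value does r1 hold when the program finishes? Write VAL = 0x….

VAL = 0x60

[0] flags=0011 → (cmp)
[1] flags=0011 LS?F → skip
[2] flags=0011 GE?F → skip
[3] flags=0011 LT?T → r2=0x8d
[4] flags=1001 → (cmp)
[5] flags=1001 CS?F → skip
[6] flags=1001 VC?F → skip
[7] flags=1001 CS?F → skip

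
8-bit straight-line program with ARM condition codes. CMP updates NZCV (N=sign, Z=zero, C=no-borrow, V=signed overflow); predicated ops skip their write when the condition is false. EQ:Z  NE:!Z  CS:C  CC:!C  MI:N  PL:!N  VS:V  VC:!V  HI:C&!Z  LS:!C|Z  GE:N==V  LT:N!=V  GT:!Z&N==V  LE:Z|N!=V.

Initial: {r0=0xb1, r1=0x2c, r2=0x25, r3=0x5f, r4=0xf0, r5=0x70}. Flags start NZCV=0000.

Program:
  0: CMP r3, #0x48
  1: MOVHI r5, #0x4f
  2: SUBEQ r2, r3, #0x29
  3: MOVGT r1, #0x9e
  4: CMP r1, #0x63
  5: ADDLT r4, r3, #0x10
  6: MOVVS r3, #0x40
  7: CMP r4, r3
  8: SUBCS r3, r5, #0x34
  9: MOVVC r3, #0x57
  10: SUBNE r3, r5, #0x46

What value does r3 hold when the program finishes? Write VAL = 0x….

0: ✓ CMP  NZCV=0010
1: ✓ MOVHI  r5←0x4f
2: · SUBEQ
3: ✓ MOVGT  r1←0x9e
4: ✓ CMP  NZCV=0011
5: ✓ ADDLT  r4←0x6f
6: ✓ MOVVS  r3←0x40
7: ✓ CMP  NZCV=0010
8: ✓ SUBCS  r3←0x1b
9: ✓ MOVVC  r3←0x57
10: ✓ SUBNE  r3←0x09

VAL = 0x09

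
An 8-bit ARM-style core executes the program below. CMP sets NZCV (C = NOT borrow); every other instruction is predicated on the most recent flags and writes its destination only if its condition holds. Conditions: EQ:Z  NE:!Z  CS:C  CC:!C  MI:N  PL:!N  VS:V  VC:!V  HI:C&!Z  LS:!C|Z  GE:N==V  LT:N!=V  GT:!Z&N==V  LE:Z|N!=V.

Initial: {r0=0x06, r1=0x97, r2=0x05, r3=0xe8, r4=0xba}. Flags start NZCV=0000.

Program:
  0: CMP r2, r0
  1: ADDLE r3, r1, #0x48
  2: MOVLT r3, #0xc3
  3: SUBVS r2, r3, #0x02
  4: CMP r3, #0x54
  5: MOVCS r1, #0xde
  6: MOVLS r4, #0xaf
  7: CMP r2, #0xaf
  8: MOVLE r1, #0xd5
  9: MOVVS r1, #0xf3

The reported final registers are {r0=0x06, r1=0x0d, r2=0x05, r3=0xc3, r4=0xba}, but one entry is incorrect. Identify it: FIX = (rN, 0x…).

FIX = (r1, 0xde)

0: ✓ CMP  NZCV=1000
1: ✓ ADDLE  r3←0xdf
2: ✓ MOVLT  r3←0xc3
3: · SUBVS
4: ✓ CMP  NZCV=0011
5: ✓ MOVCS  r1←0xde
6: · MOVLS
7: ✓ CMP  NZCV=0000
8: · MOVLE
9: · MOVVS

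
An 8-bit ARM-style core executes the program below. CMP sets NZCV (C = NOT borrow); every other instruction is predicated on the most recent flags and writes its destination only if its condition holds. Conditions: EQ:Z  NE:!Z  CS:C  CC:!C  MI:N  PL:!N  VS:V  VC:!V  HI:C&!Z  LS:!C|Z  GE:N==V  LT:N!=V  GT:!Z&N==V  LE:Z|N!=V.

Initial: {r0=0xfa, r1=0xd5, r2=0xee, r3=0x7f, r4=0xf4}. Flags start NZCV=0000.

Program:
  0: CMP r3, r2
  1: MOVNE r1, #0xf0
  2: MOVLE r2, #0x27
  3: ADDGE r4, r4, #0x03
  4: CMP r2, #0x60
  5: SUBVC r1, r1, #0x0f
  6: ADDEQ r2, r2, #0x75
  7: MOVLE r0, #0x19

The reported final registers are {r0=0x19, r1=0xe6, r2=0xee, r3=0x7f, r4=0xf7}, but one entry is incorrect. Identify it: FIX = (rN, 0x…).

FIX = (r1, 0xe1)

0: ✓ CMP  NZCV=1001
1: ✓ MOVNE  r1←0xf0
2: · MOVLE
3: ✓ ADDGE  r4←0xf7
4: ✓ CMP  NZCV=1010
5: ✓ SUBVC  r1←0xe1
6: · ADDEQ
7: ✓ MOVLE  r0←0x19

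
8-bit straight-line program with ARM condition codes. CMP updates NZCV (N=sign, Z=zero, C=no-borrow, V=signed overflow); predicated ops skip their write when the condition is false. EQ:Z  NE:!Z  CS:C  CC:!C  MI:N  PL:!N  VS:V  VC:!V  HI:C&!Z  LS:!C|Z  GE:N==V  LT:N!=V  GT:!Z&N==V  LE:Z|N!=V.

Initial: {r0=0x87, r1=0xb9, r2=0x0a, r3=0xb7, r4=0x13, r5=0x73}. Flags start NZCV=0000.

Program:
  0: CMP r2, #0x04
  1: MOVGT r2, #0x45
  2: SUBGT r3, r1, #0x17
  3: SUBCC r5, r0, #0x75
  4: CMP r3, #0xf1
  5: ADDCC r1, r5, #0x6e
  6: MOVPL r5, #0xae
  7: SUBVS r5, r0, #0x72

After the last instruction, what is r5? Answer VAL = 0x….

VAL = 0x73

[0] flags=0010 → (cmp)
[1] flags=0010 GT?T → r2=0x45
[2] flags=0010 GT?T → r3=0xa2
[3] flags=0010 CC?F → skip
[4] flags=1000 → (cmp)
[5] flags=1000 CC?T → r1=0xe1
[6] flags=1000 PL?F → skip
[7] flags=1000 VS?F → skip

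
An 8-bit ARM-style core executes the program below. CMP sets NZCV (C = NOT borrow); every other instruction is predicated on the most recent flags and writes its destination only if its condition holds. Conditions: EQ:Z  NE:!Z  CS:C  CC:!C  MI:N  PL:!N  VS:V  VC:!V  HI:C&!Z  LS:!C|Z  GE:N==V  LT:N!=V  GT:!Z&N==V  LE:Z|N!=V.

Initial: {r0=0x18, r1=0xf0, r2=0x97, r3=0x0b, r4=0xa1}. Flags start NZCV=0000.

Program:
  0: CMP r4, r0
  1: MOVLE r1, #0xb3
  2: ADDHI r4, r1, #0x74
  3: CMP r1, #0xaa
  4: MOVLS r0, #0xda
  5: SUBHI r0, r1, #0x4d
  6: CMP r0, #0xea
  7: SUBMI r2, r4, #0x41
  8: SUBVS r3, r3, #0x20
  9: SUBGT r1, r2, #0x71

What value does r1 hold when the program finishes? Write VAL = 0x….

VAL = 0x26

[0] flags=1010 → (cmp)
[1] flags=1010 LE?T → r1=0xb3
[2] flags=1010 HI?T → r4=0x27
[3] flags=0010 → (cmp)
[4] flags=0010 LS?F → skip
[5] flags=0010 HI?T → r0=0x66
[6] flags=0000 → (cmp)
[7] flags=0000 MI?F → skip
[8] flags=0000 VS?F → skip
[9] flags=0000 GT?T → r1=0x26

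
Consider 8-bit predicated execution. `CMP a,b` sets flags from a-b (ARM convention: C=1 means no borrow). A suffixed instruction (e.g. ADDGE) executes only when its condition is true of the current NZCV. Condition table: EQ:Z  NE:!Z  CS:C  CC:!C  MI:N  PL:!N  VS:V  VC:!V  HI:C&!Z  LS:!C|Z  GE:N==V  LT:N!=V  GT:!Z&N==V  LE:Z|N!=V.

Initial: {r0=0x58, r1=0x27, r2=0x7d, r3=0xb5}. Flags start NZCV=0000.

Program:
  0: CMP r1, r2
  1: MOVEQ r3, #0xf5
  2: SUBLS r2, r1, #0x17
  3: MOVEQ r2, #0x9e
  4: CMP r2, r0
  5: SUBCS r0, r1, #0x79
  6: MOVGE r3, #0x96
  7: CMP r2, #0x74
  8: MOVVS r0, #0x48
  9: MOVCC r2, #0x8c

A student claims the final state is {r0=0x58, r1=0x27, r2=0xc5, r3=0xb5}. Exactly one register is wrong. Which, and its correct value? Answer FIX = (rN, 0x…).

[0] flags=1000 → (cmp)
[1] flags=1000 EQ?F → skip
[2] flags=1000 LS?T → r2=0x10
[3] flags=1000 EQ?F → skip
[4] flags=1000 → (cmp)
[5] flags=1000 CS?F → skip
[6] flags=1000 GE?F → skip
[7] flags=1000 → (cmp)
[8] flags=1000 VS?F → skip
[9] flags=1000 CC?T → r2=0x8c

FIX = (r2, 0x8c)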